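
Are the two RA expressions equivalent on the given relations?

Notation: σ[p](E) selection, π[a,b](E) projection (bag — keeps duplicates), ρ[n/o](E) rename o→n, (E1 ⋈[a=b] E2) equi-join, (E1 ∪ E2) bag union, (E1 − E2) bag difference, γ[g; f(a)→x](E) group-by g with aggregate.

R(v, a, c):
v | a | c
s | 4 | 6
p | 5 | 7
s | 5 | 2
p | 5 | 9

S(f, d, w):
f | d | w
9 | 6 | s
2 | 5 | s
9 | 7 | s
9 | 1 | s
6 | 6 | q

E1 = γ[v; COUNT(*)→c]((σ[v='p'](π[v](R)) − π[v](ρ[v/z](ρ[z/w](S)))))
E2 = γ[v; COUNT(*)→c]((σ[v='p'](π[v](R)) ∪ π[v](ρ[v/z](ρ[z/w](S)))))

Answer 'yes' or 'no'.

E1 per-node cardinality:
  R → 4
  π[v](R) → 4
  σ[v='p'](π[v](R)) → 2
  S → 5
  ρ[z/w](S) → 5
  ρ[v/z](ρ[z/w](S)) → 5
  π[v](ρ[v/z](ρ[z/w](S))) → 5
  (σ[v='p'](π[v](R)) − π[v](ρ[v/z](ρ[z/w](S)))) → 2
  γ[v; COUNT(*)→c]((σ[v='p'](π[v](R)) − π[v](ρ[v/z](ρ[z/w](S))))) → 1
E2 per-node cardinality:
  R → 4
  π[v](R) → 4
  σ[v='p'](π[v](R)) → 2
  S → 5
  ρ[z/w](S) → 5
  ρ[v/z](ρ[z/w](S)) → 5
  π[v](ρ[v/z](ρ[z/w](S))) → 5
  (σ[v='p'](π[v](R)) ∪ π[v](ρ[v/z](ρ[z/w](S)))) → 7
  γ[v; COUNT(*)→c]((σ[v='p'](π[v](R)) ∪ π[v](ρ[v/z](ρ[z/w](S))))) → 3

E1 result:
v | c
p | 2
E2 result:
v | c
p | 2
q | 1
s | 4
Witness: ('s', 4) appears 0× in E1 but 1× in E2.

no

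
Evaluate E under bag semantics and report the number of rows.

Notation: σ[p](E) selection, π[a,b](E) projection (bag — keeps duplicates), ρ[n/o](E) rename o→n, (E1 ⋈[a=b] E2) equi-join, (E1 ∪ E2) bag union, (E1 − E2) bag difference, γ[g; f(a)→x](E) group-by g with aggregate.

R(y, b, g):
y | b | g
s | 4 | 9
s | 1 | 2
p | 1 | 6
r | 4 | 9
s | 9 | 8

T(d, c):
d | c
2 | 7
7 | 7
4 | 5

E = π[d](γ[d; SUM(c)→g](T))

Stepwise |·|:
  T → 3
  γ[d; SUM(c)→g](T) → 3
  π[d](γ[d; SUM(c)→g](T)) → 3

|E| = 3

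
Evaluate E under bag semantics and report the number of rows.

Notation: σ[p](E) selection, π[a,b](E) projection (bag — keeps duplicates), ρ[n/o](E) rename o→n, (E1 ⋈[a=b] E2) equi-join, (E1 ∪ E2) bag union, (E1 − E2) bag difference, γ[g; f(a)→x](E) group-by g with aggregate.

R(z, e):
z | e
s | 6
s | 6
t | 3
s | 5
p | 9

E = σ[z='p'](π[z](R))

Per-node cardinality:
  R → 5
  π[z](R) → 5
  σ[z='p'](π[z](R)) → 1

|E| = 1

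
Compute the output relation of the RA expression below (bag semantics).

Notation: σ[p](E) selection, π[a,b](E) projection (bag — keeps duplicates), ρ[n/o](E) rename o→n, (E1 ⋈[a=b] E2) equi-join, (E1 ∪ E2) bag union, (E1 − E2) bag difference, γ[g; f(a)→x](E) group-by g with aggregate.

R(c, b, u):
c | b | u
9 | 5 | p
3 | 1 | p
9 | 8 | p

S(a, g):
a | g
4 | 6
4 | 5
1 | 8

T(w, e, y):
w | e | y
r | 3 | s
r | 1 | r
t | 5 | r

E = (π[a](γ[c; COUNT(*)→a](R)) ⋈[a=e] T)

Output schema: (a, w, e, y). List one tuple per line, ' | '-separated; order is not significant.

Row counts bottom-up:
  R → 3
  γ[c; COUNT(*)→a](R) → 2
  π[a](γ[c; COUNT(*)→a](R)) → 2
  T → 3
  (π[a](γ[c; COUNT(*)→a](R)) ⋈[a=e] T) → 1

== RESULT ==
a | w | e | y
1 | r | 1 | r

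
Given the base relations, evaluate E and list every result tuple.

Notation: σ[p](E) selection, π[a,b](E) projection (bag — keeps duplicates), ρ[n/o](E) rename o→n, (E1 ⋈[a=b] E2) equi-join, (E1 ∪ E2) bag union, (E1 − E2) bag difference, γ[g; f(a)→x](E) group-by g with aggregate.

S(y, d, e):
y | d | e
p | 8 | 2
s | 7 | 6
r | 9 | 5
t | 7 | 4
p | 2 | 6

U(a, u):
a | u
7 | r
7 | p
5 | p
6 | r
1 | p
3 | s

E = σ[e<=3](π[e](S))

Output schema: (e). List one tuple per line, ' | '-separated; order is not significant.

Row counts bottom-up:
  S → 5
  π[e](S) → 5
  σ[e<=3](π[e](S)) → 1

== RESULT ==
e
2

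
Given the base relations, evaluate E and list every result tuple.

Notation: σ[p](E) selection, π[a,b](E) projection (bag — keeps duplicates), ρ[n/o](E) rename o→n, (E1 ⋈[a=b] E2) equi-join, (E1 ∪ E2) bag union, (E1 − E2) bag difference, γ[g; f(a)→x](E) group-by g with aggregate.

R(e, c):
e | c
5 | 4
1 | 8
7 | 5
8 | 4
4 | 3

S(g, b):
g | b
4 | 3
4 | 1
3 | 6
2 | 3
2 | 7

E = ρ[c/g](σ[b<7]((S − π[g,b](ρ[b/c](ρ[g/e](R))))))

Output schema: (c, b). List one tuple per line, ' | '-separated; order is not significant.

Stepwise |·|:
  S → 5
  R → 5
  ρ[g/e](R) → 5
  ρ[b/c](ρ[g/e](R)) → 5
  π[g,b](ρ[b/c](ρ[g/e](R))) → 5
  (S − π[g,b](ρ[b/c](ρ[g/e](R)))) → 4
  σ[b<7]((S − π[g,b](ρ[b/c](ρ[g/e](R))))) → 3
  ρ[c/g](σ[b<7]((S − π[g,b](ρ[b/c](ρ[g/e](R)))))) → 3

== RESULT ==
c | b
2 | 3
3 | 6
4 | 1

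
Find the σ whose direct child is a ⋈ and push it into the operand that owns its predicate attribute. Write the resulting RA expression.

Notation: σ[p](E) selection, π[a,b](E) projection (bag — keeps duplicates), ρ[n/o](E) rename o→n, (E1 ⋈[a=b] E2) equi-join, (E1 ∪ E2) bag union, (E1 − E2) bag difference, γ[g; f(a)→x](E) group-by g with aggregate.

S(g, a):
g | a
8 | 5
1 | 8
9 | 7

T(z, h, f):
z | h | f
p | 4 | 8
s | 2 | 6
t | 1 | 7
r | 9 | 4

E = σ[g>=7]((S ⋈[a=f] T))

σ filters on g, owned by the left side.
E' = (σ[g>=7](S) ⋈[a=f] T)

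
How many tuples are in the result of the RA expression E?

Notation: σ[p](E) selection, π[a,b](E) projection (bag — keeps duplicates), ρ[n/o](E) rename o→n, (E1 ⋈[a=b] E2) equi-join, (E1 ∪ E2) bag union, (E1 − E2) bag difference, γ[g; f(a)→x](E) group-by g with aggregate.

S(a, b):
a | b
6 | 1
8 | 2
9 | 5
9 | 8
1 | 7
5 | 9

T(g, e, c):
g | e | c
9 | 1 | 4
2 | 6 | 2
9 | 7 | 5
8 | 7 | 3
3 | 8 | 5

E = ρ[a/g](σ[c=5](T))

Row counts bottom-up:
  T → 5
  σ[c=5](T) → 2
  ρ[a/g](σ[c=5](T)) → 2

|E| = 2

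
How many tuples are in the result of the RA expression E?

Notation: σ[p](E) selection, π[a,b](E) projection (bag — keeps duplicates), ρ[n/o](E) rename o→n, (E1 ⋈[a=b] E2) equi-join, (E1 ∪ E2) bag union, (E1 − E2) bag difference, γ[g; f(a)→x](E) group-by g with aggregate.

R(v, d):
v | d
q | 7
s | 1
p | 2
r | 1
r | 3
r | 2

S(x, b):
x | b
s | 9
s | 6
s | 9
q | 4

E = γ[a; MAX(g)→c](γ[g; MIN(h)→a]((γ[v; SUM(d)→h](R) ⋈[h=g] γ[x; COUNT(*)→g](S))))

Per-node cardinality:
  R → 6
  γ[v; SUM(d)→h](R) → 4
  S → 4
  γ[x; COUNT(*)→g](S) → 2
  (γ[v; SUM(d)→h](R) ⋈[h=g] γ[x; COUNT(*)→g](S)) → 1
  γ[g; MIN(h)→a]((γ[v; SUM(d)→h](R) ⋈[h=g] γ[x; COUNT(*)→g](S))) → 1
  γ[a; MAX(g)→c](γ[g; MIN(h)→a]((γ[v; SUM(d)→h](R) ⋈[h=g] γ[x; COUNT(*)→g](S)))) → 1

|E| = 1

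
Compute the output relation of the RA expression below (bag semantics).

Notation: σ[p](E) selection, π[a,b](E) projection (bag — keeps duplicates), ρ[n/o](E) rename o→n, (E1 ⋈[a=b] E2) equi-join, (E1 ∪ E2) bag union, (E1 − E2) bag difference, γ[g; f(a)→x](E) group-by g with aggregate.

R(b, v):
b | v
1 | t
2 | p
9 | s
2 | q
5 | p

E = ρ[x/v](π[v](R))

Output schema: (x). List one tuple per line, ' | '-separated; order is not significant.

Stepwise |·|:
  R → 5
  π[v](R) → 5
  ρ[x/v](π[v](R)) → 5

== RESULT ==
x
p
p
q
s
t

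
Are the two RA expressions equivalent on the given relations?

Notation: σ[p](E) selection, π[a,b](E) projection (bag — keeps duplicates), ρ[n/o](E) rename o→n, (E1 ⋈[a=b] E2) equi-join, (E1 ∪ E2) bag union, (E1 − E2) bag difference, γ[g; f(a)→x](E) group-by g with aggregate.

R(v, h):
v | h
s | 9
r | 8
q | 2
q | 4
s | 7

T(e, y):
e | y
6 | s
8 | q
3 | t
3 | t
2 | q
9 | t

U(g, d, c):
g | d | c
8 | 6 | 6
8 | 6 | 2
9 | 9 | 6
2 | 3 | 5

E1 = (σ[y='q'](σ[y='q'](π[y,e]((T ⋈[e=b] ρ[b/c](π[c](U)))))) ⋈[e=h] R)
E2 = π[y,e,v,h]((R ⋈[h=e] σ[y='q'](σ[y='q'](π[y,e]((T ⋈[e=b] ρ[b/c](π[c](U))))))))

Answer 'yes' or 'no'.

E1 row counts bottom-up:
  T → 6
  U → 4
  π[c](U) → 4
  ρ[b/c](π[c](U)) → 4
  (T ⋈[e=b] ρ[b/c](π[c](U))) → 3
  π[y,e]((T ⋈[e=b] ρ[b/c](π[c](U)))) → 3
  σ[y='q'](π[y,e]((T ⋈[e=b] ρ[b/c](π[c](U))))) → 1
  σ[y='q'](σ[y='q'](π[y,e]((T ⋈[e=b] ρ[b/c](π[c](U)))))) → 1
  R → 5
  (σ[y='q'](σ[y='q'](π[y,e]((T ⋈[e=b] ρ[b/c](π[c](U)))))) ⋈[e=h] R) → 1
E2 row counts bottom-up:
  R → 5
  T → 6
  U → 4
  π[c](U) → 4
  ρ[b/c](π[c](U)) → 4
  (T ⋈[e=b] ρ[b/c](π[c](U))) → 3
  π[y,e]((T ⋈[e=b] ρ[b/c](π[c](U)))) → 3
  σ[y='q'](π[y,e]((T ⋈[e=b] ρ[b/c](π[c](U))))) → 1
  σ[y='q'](σ[y='q'](π[y,e]((T ⋈[e=b] ρ[b/c](π[c](U)))))) → 1
  (R ⋈[h=e] σ[y='q'](σ[y='q'](π[y,e]((T ⋈[e=b] ρ[b/c](π[c](U))))))) → 1
  π[y,e,v,h]((R ⋈[h=e] σ[y='q'](σ[y='q'](π[y,e]((T ⋈[e=b] ρ[b/c](π[c](U)))))))) → 1

E1 and E2 produce the same multiset:
y | e | v | h
q | 2 | q | 2

yes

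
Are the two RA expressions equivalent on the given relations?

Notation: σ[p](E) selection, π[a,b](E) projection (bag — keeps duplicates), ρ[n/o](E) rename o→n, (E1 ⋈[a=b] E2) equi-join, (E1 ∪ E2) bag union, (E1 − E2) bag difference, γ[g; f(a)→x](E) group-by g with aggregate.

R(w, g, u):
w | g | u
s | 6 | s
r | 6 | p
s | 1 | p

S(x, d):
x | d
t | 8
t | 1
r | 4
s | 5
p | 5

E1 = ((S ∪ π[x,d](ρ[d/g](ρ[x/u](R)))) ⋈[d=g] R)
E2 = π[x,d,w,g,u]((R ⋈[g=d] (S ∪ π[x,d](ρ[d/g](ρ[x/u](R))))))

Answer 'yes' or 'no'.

E1 row counts bottom-up:
  S → 5
  R → 3
  ρ[x/u](R) → 3
  ρ[d/g](ρ[x/u](R)) → 3
  π[x,d](ρ[d/g](ρ[x/u](R))) → 3
  (S ∪ π[x,d](ρ[d/g](ρ[x/u](R)))) → 8
  R → 3
  ((S ∪ π[x,d](ρ[d/g](ρ[x/u](R)))) ⋈[d=g] R) → 6
E2 row counts bottom-up:
  R → 3
  S → 5
  R → 3
  ρ[x/u](R) → 3
  ρ[d/g](ρ[x/u](R)) → 3
  π[x,d](ρ[d/g](ρ[x/u](R))) → 3
  (S ∪ π[x,d](ρ[d/g](ρ[x/u](R)))) → 8
  (R ⋈[g=d] (S ∪ π[x,d](ρ[d/g](ρ[x/u](R))))) → 6
  π[x,d,w,g,u]((R ⋈[g=d] (S ∪ π[x,d](ρ[d/g](ρ[x/u](R)))))) → 6

E1 and E2 produce the same multiset:
x | d | w | g | u
p | 1 | s | 1 | p
p | 6 | r | 6 | p
p | 6 | s | 6 | s
s | 6 | r | 6 | p
s | 6 | s | 6 | s
t | 1 | s | 1 | p

yes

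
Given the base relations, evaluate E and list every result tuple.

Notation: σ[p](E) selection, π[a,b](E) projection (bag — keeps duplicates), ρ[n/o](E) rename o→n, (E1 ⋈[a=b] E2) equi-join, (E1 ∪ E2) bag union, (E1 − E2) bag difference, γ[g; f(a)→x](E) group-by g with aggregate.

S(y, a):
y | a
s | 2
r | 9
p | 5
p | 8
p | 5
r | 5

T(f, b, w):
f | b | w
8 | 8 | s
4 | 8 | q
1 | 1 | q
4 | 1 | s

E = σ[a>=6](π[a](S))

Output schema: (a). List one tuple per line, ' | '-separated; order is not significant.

Subexpression sizes:
  S → 6
  π[a](S) → 6
  σ[a>=6](π[a](S)) → 2

== RESULT ==
a
8
9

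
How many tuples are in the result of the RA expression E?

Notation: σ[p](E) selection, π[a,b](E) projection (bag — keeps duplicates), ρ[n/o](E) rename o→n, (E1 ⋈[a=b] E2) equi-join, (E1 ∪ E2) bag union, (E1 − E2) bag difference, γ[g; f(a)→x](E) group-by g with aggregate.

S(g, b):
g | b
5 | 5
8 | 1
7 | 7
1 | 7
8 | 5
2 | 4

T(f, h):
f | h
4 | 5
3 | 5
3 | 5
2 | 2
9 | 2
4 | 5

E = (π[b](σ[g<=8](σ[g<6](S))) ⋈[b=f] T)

Per-node cardinality:
  S → 6
  σ[g<6](S) → 3
  σ[g<=8](σ[g<6](S)) → 3
  π[b](σ[g<=8](σ[g<6](S))) → 3
  T → 6
  (π[b](σ[g<=8](σ[g<6](S))) ⋈[b=f] T) → 2

|E| = 2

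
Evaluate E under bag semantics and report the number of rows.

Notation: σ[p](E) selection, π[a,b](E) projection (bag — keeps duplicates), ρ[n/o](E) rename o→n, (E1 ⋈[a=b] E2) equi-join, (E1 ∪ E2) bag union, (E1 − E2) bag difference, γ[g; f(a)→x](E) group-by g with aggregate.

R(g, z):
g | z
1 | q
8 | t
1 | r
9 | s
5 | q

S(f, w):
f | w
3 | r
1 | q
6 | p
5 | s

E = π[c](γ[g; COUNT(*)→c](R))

Per-node cardinality:
  R → 5
  γ[g; COUNT(*)→c](R) → 4
  π[c](γ[g; COUNT(*)→c](R)) → 4

|E| = 4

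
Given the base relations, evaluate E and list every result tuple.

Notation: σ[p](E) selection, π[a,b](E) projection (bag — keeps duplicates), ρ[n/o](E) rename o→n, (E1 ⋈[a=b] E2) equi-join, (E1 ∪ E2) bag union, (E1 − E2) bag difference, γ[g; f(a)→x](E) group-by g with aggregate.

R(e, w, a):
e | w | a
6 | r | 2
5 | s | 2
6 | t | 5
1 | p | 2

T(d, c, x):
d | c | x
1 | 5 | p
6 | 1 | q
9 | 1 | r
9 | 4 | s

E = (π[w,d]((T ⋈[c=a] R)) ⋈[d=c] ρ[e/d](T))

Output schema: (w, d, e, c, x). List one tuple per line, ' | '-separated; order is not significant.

Row counts bottom-up:
  T → 4
  R → 4
  (T ⋈[c=a] R) → 1
  π[w,d]((T ⋈[c=a] R)) → 1
  T → 4
  ρ[e/d](T) → 4
  (π[w,d]((T ⋈[c=a] R)) ⋈[d=c] ρ[e/d](T)) → 2

== RESULT ==
w | d | e | c | x
t | 1 | 6 | 1 | q
t | 1 | 9 | 1 | r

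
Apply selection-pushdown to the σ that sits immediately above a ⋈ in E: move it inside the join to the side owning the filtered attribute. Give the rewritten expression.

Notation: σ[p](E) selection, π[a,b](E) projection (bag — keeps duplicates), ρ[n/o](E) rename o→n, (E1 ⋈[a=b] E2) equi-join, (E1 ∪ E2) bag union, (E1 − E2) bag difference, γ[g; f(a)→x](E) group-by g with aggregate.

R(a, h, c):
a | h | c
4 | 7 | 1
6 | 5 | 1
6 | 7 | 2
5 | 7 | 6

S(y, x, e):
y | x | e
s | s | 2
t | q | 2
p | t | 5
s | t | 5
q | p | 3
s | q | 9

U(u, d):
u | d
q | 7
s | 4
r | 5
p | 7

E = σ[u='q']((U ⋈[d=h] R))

σ filters on u, owned by the left side.
E' = (σ[u='q'](U) ⋈[d=h] R)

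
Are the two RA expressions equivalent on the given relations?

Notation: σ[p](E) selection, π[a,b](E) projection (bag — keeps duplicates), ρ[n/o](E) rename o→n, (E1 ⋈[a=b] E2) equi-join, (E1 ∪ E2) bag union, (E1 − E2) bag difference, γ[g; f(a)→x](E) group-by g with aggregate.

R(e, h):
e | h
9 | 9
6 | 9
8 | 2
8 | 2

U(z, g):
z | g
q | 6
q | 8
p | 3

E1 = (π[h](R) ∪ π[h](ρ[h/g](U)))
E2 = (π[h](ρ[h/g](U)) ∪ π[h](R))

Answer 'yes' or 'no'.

E1 stepwise |·|:
  R → 4
  π[h](R) → 4
  U → 3
  ρ[h/g](U) → 3
  π[h](ρ[h/g](U)) → 3
  (π[h](R) ∪ π[h](ρ[h/g](U))) → 7
E2 stepwise |·|:
  U → 3
  ρ[h/g](U) → 3
  π[h](ρ[h/g](U)) → 3
  R → 4
  π[h](R) → 4
  (π[h](ρ[h/g](U)) ∪ π[h](R)) → 7

E1 and E2 produce the same multiset:
h
2
2
3
6
8
9
9

yes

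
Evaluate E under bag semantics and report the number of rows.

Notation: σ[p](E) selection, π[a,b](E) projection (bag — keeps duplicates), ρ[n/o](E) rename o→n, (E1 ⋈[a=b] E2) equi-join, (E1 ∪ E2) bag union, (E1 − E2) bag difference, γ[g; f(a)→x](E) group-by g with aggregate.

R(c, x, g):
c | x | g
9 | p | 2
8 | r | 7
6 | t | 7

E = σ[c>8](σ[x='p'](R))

Row counts bottom-up:
  R → 3
  σ[x='p'](R) → 1
  σ[c>8](σ[x='p'](R)) → 1

|E| = 1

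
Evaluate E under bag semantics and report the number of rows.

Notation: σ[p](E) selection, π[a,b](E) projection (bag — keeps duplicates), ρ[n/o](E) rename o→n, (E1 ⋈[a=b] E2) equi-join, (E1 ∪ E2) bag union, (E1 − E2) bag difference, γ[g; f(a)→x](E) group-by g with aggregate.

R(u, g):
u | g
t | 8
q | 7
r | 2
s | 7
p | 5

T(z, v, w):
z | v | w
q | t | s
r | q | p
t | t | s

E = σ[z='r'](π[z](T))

Stepwise |·|:
  T → 3
  π[z](T) → 3
  σ[z='r'](π[z](T)) → 1

|E| = 1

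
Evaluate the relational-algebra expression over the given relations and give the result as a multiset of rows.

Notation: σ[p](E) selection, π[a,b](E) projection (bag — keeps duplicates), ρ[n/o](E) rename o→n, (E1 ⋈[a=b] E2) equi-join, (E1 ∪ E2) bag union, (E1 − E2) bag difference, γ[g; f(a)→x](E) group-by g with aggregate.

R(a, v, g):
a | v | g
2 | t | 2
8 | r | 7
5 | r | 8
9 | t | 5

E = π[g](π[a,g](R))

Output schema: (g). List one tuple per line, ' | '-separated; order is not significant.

Row counts bottom-up:
  R → 4
  π[a,g](R) → 4
  π[g](π[a,g](R)) → 4

== RESULT ==
g
2
5
7
8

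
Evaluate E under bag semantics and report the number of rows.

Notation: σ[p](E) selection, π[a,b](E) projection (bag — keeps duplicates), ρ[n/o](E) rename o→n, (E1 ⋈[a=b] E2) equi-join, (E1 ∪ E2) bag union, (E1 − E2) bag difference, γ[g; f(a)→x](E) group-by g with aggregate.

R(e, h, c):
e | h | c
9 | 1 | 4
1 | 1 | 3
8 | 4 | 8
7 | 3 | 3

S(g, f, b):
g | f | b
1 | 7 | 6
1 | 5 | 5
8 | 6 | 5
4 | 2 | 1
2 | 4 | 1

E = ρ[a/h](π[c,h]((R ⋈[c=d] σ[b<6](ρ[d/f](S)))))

Stepwise |·|:
  R → 4
  S → 5
  ρ[d/f](S) → 5
  σ[b<6](ρ[d/f](S)) → 4
  (R ⋈[c=d] σ[b<6](ρ[d/f](S))) → 1
  π[c,h]((R ⋈[c=d] σ[b<6](ρ[d/f](S)))) → 1
  ρ[a/h](π[c,h]((R ⋈[c=d] σ[b<6](ρ[d/f](S))))) → 1

|E| = 1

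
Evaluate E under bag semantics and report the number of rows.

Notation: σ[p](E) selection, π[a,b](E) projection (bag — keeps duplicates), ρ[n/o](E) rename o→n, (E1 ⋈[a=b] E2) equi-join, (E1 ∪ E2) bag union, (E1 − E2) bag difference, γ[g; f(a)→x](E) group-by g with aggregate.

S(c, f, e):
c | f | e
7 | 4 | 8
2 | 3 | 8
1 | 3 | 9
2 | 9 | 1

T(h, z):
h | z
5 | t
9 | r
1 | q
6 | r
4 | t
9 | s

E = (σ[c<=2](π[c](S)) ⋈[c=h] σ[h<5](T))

Subexpression sizes:
  S → 4
  π[c](S) → 4
  σ[c<=2](π[c](S)) → 3
  T → 6
  σ[h<5](T) → 2
  (σ[c<=2](π[c](S)) ⋈[c=h] σ[h<5](T)) → 1

|E| = 1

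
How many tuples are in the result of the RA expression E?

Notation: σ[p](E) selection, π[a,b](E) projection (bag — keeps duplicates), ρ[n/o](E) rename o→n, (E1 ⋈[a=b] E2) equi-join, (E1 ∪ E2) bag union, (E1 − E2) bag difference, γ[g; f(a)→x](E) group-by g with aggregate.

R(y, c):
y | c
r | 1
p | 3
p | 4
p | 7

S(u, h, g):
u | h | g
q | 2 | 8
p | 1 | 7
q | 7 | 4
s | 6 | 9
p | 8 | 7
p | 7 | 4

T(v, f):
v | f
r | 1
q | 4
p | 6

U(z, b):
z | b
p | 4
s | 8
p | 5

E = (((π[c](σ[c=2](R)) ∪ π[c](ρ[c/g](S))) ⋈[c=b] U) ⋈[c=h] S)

Row counts bottom-up:
  R → 4
  σ[c=2](R) → 0
  π[c](σ[c=2](R)) → 0
  S → 6
  ρ[c/g](S) → 6
  π[c](ρ[c/g](S)) → 6
  (π[c](σ[c=2](R)) ∪ π[c](ρ[c/g](S))) → 6
  U → 3
  ((π[c](σ[c=2](R)) ∪ π[c](ρ[c/g](S))) ⋈[c=b] U) → 3
  S → 6
  (((π[c](σ[c=2](R)) ∪ π[c](ρ[c/g](S))) ⋈[c=b] U) ⋈[c=h] S) → 1

|E| = 1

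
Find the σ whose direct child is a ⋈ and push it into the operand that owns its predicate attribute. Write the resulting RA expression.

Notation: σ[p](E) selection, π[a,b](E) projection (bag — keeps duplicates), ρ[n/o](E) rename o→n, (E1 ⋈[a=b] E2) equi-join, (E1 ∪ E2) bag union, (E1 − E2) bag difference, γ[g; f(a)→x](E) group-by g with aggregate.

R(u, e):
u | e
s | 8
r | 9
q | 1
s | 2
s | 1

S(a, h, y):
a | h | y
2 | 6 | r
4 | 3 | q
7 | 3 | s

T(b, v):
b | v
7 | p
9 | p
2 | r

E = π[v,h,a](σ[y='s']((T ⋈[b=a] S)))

σ filters on y, owned by the right side.
E' = π[v,h,a]((T ⋈[b=a] σ[y='s'](S)))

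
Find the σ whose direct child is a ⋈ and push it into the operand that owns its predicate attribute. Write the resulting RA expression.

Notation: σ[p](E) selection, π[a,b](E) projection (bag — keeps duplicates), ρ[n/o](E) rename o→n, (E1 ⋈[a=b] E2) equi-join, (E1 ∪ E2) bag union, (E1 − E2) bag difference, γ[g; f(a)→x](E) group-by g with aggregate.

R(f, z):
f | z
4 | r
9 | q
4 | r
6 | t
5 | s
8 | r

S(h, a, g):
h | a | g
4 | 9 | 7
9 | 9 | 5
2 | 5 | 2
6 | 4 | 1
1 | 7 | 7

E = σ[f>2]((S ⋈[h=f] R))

σ filters on f, owned by the right side.
E' = (S ⋈[h=f] σ[f>2](R))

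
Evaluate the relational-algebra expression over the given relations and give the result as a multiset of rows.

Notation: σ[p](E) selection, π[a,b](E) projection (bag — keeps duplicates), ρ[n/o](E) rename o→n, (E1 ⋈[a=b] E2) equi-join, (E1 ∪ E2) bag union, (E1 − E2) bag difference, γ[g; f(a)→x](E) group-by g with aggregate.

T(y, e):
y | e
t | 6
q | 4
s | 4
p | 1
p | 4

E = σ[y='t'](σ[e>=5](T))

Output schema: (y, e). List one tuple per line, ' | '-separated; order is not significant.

Stepwise |·|:
  T → 5
  σ[e>=5](T) → 1
  σ[y='t'](σ[e>=5](T)) → 1

== RESULT ==
y | e
t | 6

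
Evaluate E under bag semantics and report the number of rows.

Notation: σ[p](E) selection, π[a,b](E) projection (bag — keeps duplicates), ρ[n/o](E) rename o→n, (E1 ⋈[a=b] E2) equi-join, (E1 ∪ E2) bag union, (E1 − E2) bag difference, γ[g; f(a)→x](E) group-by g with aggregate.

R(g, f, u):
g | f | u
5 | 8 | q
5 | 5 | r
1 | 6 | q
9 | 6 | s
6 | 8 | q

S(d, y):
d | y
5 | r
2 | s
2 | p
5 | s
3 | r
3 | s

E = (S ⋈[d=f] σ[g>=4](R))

Stepwise |·|:
  S → 6
  R → 5
  σ[g>=4](R) → 4
  (S ⋈[d=f] σ[g>=4](R)) → 2

|E| = 2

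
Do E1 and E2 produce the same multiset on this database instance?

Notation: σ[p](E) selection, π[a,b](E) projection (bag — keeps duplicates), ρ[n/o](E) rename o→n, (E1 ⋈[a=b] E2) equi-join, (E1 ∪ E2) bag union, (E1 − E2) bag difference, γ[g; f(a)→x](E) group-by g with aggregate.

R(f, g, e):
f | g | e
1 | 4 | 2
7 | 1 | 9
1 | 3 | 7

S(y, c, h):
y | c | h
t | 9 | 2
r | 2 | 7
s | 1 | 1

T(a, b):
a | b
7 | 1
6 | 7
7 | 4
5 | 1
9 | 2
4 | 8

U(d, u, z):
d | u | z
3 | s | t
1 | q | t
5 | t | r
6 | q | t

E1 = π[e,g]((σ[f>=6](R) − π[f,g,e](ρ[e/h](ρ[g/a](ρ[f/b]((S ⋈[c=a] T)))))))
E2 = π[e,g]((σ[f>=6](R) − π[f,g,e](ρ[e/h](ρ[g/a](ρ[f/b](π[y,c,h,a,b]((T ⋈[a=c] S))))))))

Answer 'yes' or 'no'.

E1 row counts bottom-up:
  R → 3
  σ[f>=6](R) → 1
  S → 3
  T → 6
  (S ⋈[c=a] T) → 1
  ρ[f/b]((S ⋈[c=a] T)) → 1
  ρ[g/a](ρ[f/b]((S ⋈[c=a] T))) → 1
  ρ[e/h](ρ[g/a](ρ[f/b]((S ⋈[c=a] T)))) → 1
  π[f,g,e](ρ[e/h](ρ[g/a](ρ[f/b]((S ⋈[c=a] T))))) → 1
  (σ[f>=6](R) − π[f,g,e](ρ[e/h](ρ[g/a](ρ[f/b]((S ⋈[c=a] T)))))) → 1
  π[e,g]((σ[f>=6](R) − π[f,g,e](ρ[e/h](ρ[g/a](ρ[f/b]((S ⋈[c=a] T))))))) → 1
E2 row counts bottom-up:
  R → 3
  σ[f>=6](R) → 1
  T → 6
  S → 3
  (T ⋈[a=c] S) → 1
  π[y,c,h,a,b]((T ⋈[a=c] S)) → 1
  ρ[f/b](π[y,c,h,a,b]((T ⋈[a=c] S))) → 1
  ρ[g/a](ρ[f/b](π[y,c,h,a,b]((T ⋈[a=c] S)))) → 1
  ρ[e/h](ρ[g/a](ρ[f/b](π[y,c,h,a,b]((T ⋈[a=c] S))))) → 1
  π[f,g,e](ρ[e/h](ρ[g/a](ρ[f/b](π[y,c,h,a,b]((T ⋈[a=c] S)))))) → 1
  (σ[f>=6](R) − π[f,g,e](ρ[e/h](ρ[g/a](ρ[f/b](π[y,c,h,a,b]((T ⋈[a=c] S))))))) → 1
  π[e,g]((σ[f>=6](R) − π[f,g,e](ρ[e/h](ρ[g/a](ρ[f/b](π[y,c,h,a,b]((T ⋈[a=c] S)))))))) → 1

E1 and E2 produce the same multiset:
e | g
9 | 1

yes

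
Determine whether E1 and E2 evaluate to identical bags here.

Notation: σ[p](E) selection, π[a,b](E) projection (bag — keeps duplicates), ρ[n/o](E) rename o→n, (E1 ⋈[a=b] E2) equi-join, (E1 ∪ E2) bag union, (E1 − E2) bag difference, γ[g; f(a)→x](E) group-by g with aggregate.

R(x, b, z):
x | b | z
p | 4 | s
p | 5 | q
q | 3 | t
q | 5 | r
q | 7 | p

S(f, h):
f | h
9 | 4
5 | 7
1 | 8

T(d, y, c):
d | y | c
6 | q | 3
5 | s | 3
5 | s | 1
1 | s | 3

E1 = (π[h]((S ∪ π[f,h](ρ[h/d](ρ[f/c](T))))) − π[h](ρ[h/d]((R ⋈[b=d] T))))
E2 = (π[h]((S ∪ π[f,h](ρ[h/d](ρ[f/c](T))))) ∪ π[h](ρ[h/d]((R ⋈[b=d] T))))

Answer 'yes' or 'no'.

E1 stepwise |·|:
  S → 3
  T → 4
  ρ[f/c](T) → 4
  ρ[h/d](ρ[f/c](T)) → 4
  π[f,h](ρ[h/d](ρ[f/c](T))) → 4
  (S ∪ π[f,h](ρ[h/d](ρ[f/c](T)))) → 7
  π[h]((S ∪ π[f,h](ρ[h/d](ρ[f/c](T))))) → 7
  R → 5
  T → 4
  (R ⋈[b=d] T) → 4
  ρ[h/d]((R ⋈[b=d] T)) → 4
  π[h](ρ[h/d]((R ⋈[b=d] T))) → 4
  (π[h]((S ∪ π[f,h](ρ[h/d](ρ[f/c](T))))) − π[h](ρ[h/d]((R ⋈[b=d] T)))) → 5
E2 stepwise |·|:
  S → 3
  T → 4
  ρ[f/c](T) → 4
  ρ[h/d](ρ[f/c](T)) → 4
  π[f,h](ρ[h/d](ρ[f/c](T))) → 4
  (S ∪ π[f,h](ρ[h/d](ρ[f/c](T)))) → 7
  π[h]((S ∪ π[f,h](ρ[h/d](ρ[f/c](T))))) → 7
  R → 5
  T → 4
  (R ⋈[b=d] T) → 4
  ρ[h/d]((R ⋈[b=d] T)) → 4
  π[h](ρ[h/d]((R ⋈[b=d] T))) → 4
  (π[h]((S ∪ π[f,h](ρ[h/d](ρ[f/c](T))))) ∪ π[h](ρ[h/d]((R ⋈[b=d] T)))) → 11

E1 result:
h
1
4
6
7
8
E2 result:
h
1
4
5
5
5
5
5
5
6
7
8
Witness: (5,) appears 0× in E1 but 6× in E2.

no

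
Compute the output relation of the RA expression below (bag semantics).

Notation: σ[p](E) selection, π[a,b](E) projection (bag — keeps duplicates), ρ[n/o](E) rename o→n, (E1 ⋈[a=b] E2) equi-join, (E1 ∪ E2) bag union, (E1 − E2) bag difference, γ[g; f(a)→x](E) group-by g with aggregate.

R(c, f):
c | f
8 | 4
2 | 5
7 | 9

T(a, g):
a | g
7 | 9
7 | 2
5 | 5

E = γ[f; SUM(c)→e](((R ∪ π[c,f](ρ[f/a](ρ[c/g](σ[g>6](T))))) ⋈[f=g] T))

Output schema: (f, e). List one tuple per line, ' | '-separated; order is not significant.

Row counts bottom-up:
  R → 3
  T → 3
  σ[g>6](T) → 1
  ρ[c/g](σ[g>6](T)) → 1
  ρ[f/a](ρ[c/g](σ[g>6](T))) → 1
  π[c,f](ρ[f/a](ρ[c/g](σ[g>6](T)))) → 1
  (R ∪ π[c,f](ρ[f/a](ρ[c/g](σ[g>6](T))))) → 4
  T → 3
  ((R ∪ π[c,f](ρ[f/a](ρ[c/g](σ[g>6](T))))) ⋈[f=g] T) → 2
  γ[f; SUM(c)→e](((R ∪ π[c,f](ρ[f/a](ρ[c/g](σ[g>6](T))))) ⋈[f=g] T)) → 2

== RESULT ==
f | e
5 | 2
9 | 7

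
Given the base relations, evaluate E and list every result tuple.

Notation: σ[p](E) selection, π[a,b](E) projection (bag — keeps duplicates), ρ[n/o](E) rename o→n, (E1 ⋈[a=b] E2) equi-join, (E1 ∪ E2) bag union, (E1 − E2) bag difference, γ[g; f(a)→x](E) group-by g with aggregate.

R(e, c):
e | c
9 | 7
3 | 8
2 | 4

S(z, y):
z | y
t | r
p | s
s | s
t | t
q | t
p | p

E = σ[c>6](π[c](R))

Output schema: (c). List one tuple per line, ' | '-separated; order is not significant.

Subexpression sizes:
  R → 3
  π[c](R) → 3
  σ[c>6](π[c](R)) → 2

== RESULT ==
c
7
8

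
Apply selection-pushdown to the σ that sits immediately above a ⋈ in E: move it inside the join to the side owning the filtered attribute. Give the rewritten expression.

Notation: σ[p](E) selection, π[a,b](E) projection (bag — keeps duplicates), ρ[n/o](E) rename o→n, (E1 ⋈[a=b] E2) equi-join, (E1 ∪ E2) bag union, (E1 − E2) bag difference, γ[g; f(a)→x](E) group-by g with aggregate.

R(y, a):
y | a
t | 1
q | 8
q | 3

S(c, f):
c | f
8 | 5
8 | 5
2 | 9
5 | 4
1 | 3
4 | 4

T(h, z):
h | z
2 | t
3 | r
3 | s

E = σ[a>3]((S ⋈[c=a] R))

σ filters on a, owned by the right side.
E' = (S ⋈[c=a] σ[a>3](R))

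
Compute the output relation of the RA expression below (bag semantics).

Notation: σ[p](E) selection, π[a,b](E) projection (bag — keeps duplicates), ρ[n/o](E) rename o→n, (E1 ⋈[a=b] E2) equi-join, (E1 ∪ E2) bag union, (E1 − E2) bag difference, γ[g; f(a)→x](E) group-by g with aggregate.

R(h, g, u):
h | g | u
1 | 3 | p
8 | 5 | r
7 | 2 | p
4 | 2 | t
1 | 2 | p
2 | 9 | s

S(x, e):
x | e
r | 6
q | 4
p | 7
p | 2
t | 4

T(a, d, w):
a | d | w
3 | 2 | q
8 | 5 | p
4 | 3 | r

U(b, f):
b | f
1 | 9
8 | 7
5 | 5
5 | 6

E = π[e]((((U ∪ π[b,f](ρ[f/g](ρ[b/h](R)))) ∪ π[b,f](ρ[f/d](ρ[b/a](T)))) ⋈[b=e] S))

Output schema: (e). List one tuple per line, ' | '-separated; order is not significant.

Subexpression sizes:
  U → 4
  R → 6
  ρ[b/h](R) → 6
  ρ[f/g](ρ[b/h](R)) → 6
  π[b,f](ρ[f/g](ρ[b/h](R))) → 6
  (U ∪ π[b,f](ρ[f/g](ρ[b/h](R)))) → 10
  T → 3
  ρ[b/a](T) → 3
  ρ[f/d](ρ[b/a](T)) → 3
  π[b,f](ρ[f/d](ρ[b/a](T))) → 3
  ((U ∪ π[b,f](ρ[f/g](ρ[b/h](R)))) ∪ π[b,f](ρ[f/d](ρ[b/a](T)))) → 13
  S → 5
  (((U ∪ π[b,f](ρ[f/g](ρ[b/h](R)))) ∪ π[b,f](ρ[f/d](ρ[b/a](T)))) ⋈[b=e] S) → 6
  π[e]((((U ∪ π[b,f](ρ[f/g](ρ[b/h](R)))) ∪ π[b,f](ρ[f/d](ρ[b/a](T)))) ⋈[b=e] S)) → 6

== RESULT ==
e
2
4
4
4
4
7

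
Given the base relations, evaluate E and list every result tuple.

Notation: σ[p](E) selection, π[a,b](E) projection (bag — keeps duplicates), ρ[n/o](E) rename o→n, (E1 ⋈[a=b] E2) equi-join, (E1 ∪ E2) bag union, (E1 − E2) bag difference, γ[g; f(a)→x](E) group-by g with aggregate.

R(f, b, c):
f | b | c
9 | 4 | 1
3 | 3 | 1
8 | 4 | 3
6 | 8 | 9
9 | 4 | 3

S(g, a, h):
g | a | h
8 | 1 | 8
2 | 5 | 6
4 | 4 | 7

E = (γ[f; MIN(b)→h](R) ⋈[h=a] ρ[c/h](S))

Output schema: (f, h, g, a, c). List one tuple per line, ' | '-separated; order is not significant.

Row counts bottom-up:
  R → 5
  γ[f; MIN(b)→h](R) → 4
  S → 3
  ρ[c/h](S) → 3
  (γ[f; MIN(b)→h](R) ⋈[h=a] ρ[c/h](S)) → 2

== RESULT ==
f | h | g | a | c
8 | 4 | 4 | 4 | 7
9 | 4 | 4 | 4 | 7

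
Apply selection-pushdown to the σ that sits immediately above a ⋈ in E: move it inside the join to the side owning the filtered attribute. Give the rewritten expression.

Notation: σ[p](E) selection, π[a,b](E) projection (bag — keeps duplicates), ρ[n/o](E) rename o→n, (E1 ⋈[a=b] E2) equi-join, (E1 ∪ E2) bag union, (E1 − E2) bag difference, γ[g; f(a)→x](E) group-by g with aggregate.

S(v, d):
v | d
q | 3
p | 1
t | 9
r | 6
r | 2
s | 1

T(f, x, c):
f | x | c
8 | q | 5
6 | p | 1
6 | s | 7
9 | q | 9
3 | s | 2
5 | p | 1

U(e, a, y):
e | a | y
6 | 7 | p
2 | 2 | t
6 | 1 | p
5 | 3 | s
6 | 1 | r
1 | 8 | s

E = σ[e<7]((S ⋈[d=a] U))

σ filters on e, owned by the right side.
E' = (S ⋈[d=a] σ[e<7](U))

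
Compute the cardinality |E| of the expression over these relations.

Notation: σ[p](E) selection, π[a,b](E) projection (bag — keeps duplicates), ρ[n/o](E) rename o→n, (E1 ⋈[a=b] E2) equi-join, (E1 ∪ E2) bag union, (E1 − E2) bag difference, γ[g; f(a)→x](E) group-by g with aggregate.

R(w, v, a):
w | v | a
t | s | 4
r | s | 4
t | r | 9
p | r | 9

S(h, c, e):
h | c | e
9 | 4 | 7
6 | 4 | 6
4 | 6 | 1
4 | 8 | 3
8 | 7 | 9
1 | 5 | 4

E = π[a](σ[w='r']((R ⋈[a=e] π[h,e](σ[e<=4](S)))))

Row counts bottom-up:
  R → 4
  S → 6
  σ[e<=4](S) → 3
  π[h,e](σ[e<=4](S)) → 3
  (R ⋈[a=e] π[h,e](σ[e<=4](S))) → 2
  σ[w='r']((R ⋈[a=e] π[h,e](σ[e<=4](S)))) → 1
  π[a](σ[w='r']((R ⋈[a=e] π[h,e](σ[e<=4](S))))) → 1

|E| = 1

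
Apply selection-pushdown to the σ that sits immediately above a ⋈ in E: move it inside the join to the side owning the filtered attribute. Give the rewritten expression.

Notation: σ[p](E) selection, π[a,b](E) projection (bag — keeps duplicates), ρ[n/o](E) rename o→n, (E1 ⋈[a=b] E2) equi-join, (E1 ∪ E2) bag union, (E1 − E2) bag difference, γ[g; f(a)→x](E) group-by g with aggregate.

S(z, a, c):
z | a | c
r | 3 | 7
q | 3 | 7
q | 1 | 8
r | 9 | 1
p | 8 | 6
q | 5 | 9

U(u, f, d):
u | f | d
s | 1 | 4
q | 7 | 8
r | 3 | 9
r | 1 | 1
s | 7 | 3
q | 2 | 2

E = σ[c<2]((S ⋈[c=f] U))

σ filters on c, owned by the left side.
E' = (σ[c<2](S) ⋈[c=f] U)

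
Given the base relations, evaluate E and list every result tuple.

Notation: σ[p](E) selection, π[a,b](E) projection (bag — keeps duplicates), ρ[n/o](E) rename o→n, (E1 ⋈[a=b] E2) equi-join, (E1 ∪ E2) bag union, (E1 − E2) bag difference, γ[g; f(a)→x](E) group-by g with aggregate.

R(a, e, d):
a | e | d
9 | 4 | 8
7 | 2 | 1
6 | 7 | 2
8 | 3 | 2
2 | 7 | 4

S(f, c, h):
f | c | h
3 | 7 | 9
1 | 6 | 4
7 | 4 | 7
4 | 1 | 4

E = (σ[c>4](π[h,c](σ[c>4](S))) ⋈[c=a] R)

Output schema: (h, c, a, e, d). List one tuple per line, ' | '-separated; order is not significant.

Per-node cardinality:
  S → 4
  σ[c>4](S) → 2
  π[h,c](σ[c>4](S)) → 2
  σ[c>4](π[h,c](σ[c>4](S))) → 2
  R → 5
  (σ[c>4](π[h,c](σ[c>4](S))) ⋈[c=a] R) → 2

== RESULT ==
h | c | a | e | d
4 | 6 | 6 | 7 | 2
9 | 7 | 7 | 2 | 1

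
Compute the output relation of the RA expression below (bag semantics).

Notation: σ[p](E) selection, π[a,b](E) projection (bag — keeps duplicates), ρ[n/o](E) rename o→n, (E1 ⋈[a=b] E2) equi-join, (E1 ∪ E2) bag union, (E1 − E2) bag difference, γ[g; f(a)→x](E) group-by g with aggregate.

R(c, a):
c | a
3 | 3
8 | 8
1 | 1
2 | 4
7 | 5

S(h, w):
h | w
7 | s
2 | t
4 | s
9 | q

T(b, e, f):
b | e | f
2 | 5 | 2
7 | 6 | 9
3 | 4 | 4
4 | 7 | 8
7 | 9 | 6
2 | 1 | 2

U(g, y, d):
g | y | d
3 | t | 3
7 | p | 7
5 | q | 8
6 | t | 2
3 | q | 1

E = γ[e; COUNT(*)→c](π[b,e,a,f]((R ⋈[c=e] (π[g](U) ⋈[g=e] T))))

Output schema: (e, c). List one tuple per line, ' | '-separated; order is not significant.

Stepwise |·|:
  R → 5
  U → 5
  π[g](U) → 5
  T → 6
  (π[g](U) ⋈[g=e] T) → 3
  (R ⋈[c=e] (π[g](U) ⋈[g=e] T)) → 1
  π[b,e,a,f]((R ⋈[c=e] (π[g](U) ⋈[g=e] T))) → 1
  γ[e; COUNT(*)→c](π[b,e,a,f]((R ⋈[c=e] (π[g](U) ⋈[g=e] T)))) → 1

== RESULT ==
e | c
7 | 1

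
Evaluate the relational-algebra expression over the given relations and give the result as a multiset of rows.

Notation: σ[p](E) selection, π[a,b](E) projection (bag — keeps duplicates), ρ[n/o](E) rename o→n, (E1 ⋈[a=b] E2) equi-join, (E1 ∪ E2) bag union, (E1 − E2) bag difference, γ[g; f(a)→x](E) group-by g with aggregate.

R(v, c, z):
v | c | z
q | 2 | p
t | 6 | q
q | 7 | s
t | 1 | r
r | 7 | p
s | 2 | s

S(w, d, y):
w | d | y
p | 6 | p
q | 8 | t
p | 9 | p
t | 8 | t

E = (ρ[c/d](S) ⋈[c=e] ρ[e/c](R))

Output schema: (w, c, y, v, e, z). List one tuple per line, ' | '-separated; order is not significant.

Subexpression sizes:
  S → 4
  ρ[c/d](S) → 4
  R → 6
  ρ[e/c](R) → 6
  (ρ[c/d](S) ⋈[c=e] ρ[e/c](R)) → 1

== RESULT ==
w | c | y | v | e | z
p | 6 | p | t | 6 | q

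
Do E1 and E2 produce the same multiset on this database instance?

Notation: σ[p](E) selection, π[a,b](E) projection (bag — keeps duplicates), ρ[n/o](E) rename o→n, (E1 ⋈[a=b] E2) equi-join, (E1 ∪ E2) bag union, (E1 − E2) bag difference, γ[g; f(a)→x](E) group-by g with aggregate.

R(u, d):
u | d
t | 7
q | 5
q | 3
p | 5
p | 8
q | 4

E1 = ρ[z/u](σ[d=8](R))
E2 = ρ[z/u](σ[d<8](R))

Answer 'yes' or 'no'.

E1 stepwise |·|:
  R → 6
  σ[d=8](R) → 1
  ρ[z/u](σ[d=8](R)) → 1
E2 stepwise |·|:
  R → 6
  σ[d<8](R) → 5
  ρ[z/u](σ[d<8](R)) → 5

E1 result:
z | d
p | 8
E2 result:
z | d
p | 5
q | 3
q | 4
q | 5
t | 7
Witness: ('p', 5) appears 0× in E1 but 1× in E2.

no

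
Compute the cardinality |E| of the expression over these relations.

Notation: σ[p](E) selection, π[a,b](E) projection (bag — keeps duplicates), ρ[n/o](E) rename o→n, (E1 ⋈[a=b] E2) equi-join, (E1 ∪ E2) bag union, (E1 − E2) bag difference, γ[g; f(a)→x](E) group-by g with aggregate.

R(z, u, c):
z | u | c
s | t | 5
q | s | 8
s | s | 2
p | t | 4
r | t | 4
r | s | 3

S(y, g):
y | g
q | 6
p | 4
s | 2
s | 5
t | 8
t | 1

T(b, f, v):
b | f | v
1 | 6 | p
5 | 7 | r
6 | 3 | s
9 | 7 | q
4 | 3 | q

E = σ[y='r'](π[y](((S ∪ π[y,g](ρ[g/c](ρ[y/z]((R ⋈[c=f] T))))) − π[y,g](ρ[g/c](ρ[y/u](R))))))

Row counts bottom-up:
  S → 6
  R → 6
  T → 5
  (R ⋈[c=f] T) → 2
  ρ[y/z]((R ⋈[c=f] T)) → 2
  ρ[g/c](ρ[y/z]((R ⋈[c=f] T))) → 2
  π[y,g](ρ[g/c](ρ[y/z]((R ⋈[c=f] T)))) → 2
  (S ∪ π[y,g](ρ[g/c](ρ[y/z]((R ⋈[c=f] T))))) → 8
  R → 6
  ρ[y/u](R) → 6
  ρ[g/c](ρ[y/u](R)) → 6
  π[y,g](ρ[g/c](ρ[y/u](R))) → 6
  ((S ∪ π[y,g](ρ[g/c](ρ[y/z]((R ⋈[c=f] T))))) − π[y,g](ρ[g/c](ρ[y/u](R)))) → 7
  π[y](((S ∪ π[y,g](ρ[g/c](ρ[y/z]((R ⋈[c=f] T))))) − π[y,g](ρ[g/c](ρ[y/u](R))))) → 7
  σ[y='r'](π[y](((S ∪ π[y,g](ρ[g/c](ρ[y/z]((R ⋈[c=f] T))))) − π[y,g](ρ[g/c](ρ[y/u](R)))))) → 2

|E| = 2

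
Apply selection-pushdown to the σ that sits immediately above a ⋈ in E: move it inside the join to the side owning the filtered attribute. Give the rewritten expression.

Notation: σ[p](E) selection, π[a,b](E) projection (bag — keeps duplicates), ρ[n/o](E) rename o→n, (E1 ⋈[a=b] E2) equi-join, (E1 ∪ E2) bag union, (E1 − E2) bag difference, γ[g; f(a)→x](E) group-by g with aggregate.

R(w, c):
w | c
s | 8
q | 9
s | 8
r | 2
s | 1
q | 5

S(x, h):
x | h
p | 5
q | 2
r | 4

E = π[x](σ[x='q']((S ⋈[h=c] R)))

σ filters on x, owned by the left side.
E' = π[x]((σ[x='q'](S) ⋈[h=c] R))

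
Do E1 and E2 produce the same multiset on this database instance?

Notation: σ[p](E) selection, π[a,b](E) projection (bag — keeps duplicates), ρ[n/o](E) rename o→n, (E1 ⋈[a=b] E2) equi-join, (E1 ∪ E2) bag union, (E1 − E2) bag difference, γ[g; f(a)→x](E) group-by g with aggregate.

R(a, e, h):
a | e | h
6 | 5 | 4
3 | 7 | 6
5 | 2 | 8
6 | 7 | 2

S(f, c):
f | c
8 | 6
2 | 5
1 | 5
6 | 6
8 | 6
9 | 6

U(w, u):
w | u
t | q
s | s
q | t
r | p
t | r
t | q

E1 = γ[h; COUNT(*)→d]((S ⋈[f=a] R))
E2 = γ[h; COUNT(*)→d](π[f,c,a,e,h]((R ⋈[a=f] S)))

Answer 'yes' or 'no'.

E1 stepwise |·|:
  S → 6
  R → 4
  (S ⋈[f=a] R) → 2
  γ[h; COUNT(*)→d]((S ⋈[f=a] R)) → 2
E2 stepwise |·|:
  R → 4
  S → 6
  (R ⋈[a=f] S) → 2
  π[f,c,a,e,h]((R ⋈[a=f] S)) → 2
  γ[h; COUNT(*)→d](π[f,c,a,e,h]((R ⋈[a=f] S))) → 2

E1 and E2 produce the same multiset:
h | d
2 | 1
4 | 1

yes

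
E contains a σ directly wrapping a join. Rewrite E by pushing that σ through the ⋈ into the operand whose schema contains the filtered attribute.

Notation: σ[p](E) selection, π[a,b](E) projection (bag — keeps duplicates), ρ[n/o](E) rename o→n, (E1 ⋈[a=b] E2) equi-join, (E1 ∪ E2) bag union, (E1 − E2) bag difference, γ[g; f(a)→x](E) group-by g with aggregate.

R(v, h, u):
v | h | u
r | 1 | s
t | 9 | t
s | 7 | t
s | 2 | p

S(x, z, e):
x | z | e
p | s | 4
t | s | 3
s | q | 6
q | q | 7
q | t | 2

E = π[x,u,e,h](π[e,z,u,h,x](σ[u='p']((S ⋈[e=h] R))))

σ filters on u, owned by the right side.
E' = π[x,u,e,h](π[e,z,u,h,x]((S ⋈[e=h] σ[u='p'](R))))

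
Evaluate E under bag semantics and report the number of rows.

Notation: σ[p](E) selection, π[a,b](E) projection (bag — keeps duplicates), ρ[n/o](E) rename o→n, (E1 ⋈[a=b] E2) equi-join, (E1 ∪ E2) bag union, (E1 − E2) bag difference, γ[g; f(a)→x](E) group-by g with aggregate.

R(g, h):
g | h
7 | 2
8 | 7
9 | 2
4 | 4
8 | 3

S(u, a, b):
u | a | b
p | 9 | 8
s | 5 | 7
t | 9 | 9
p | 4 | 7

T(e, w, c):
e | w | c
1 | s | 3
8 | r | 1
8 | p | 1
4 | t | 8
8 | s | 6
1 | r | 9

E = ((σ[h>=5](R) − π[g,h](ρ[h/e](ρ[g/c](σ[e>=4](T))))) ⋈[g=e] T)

Row counts bottom-up:
  R → 5
  σ[h>=5](R) → 1
  T → 6
  σ[e>=4](T) → 4
  ρ[g/c](σ[e>=4](T)) → 4
  ρ[h/e](ρ[g/c](σ[e>=4](T))) → 4
  π[g,h](ρ[h/e](ρ[g/c](σ[e>=4](T)))) → 4
  (σ[h>=5](R) − π[g,h](ρ[h/e](ρ[g/c](σ[e>=4](T))))) → 1
  T → 6
  ((σ[h>=5](R) − π[g,h](ρ[h/e](ρ[g/c](σ[e>=4](T))))) ⋈[g=e] T) → 3

|E| = 3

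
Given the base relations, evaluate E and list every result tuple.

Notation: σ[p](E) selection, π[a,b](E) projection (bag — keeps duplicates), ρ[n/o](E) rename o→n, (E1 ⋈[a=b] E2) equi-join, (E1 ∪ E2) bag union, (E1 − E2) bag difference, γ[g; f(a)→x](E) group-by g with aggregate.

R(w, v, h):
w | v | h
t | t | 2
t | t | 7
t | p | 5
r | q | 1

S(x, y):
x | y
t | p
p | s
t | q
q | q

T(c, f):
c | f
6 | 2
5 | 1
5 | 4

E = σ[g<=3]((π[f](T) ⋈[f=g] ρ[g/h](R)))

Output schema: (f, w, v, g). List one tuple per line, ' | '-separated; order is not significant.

Subexpression sizes:
  T → 3
  π[f](T) → 3
  R → 4
  ρ[g/h](R) → 4
  (π[f](T) ⋈[f=g] ρ[g/h](R)) → 2
  σ[g<=3]((π[f](T) ⋈[f=g] ρ[g/h](R))) → 2

== RESULT ==
f | w | v | g
1 | r | q | 1
2 | t | t | 2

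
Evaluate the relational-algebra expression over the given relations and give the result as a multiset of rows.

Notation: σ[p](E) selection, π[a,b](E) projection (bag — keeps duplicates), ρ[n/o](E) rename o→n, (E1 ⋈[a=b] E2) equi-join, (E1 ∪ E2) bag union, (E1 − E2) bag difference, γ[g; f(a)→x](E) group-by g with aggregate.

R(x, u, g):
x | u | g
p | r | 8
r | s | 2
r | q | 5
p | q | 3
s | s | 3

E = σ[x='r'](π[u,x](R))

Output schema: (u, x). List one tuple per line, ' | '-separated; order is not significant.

Stepwise |·|:
  R → 5
  π[u,x](R) → 5
  σ[x='r'](π[u,x](R)) → 2

== RESULT ==
u | x
q | r
s | r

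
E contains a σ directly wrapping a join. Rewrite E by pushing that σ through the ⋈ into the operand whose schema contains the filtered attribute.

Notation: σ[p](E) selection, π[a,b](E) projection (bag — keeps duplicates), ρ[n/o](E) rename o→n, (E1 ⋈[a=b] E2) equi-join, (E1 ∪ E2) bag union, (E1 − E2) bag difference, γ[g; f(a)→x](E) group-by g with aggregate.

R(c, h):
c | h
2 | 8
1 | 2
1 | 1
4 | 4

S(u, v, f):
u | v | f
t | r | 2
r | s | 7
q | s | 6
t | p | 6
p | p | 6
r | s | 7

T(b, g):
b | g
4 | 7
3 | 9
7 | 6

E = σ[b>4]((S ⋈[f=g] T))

σ filters on b, owned by the right side.
E' = (S ⋈[f=g] σ[b>4](T))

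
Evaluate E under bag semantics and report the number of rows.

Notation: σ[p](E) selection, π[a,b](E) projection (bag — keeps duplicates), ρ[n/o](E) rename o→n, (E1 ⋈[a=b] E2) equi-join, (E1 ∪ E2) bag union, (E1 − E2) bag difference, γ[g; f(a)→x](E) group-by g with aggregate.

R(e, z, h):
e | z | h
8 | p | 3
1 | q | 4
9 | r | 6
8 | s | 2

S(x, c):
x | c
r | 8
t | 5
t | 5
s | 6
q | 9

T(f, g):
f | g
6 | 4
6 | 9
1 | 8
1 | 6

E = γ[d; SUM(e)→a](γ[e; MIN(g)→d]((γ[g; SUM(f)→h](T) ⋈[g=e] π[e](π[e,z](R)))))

Subexpression sizes:
  T → 4
  γ[g; SUM(f)→h](T) → 4
  R → 4
  π[e,z](R) → 4
  π[e](π[e,z](R)) → 4
  (γ[g; SUM(f)→h](T) ⋈[g=e] π[e](π[e,z](R))) → 3
  γ[e; MIN(g)→d]((γ[g; SUM(f)→h](T) ⋈[g=e] π[e](π[e,z](R)))) → 2
  γ[d; SUM(e)→a](γ[e; MIN(g)→d]((γ[g; SUM(f)→h](T) ⋈[g=e] π[e](π[e,z](R))))) → 2

|E| = 2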